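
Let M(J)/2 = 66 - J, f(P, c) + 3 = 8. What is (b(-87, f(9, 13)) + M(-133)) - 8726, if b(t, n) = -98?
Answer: -8426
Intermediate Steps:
f(P, c) = 5 (f(P, c) = -3 + 8 = 5)
M(J) = 132 - 2*J (M(J) = 2*(66 - J) = 132 - 2*J)
(b(-87, f(9, 13)) + M(-133)) - 8726 = (-98 + (132 - 2*(-133))) - 8726 = (-98 + (132 + 266)) - 8726 = (-98 + 398) - 8726 = 300 - 8726 = -8426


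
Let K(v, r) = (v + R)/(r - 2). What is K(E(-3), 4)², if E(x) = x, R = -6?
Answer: 81/4 ≈ 20.250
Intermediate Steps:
K(v, r) = (-6 + v)/(-2 + r) (K(v, r) = (v - 6)/(r - 2) = (-6 + v)/(-2 + r))
K(E(-3), 4)² = ((-6 - 3)/(-2 + 4))² = (-9/2)² = 81/4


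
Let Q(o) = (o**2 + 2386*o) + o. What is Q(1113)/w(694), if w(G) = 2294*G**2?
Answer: 973875/276218246 ≈ 0.0035257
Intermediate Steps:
Q(o) = o**2 + 2387*o
Q(1113)/w(694) = (1113*(2387 + 1113))/((2294*694**2)) = (1113*3500)/((2294*481636)) = 3895500/1104872984 = 3895500*(1/1104872984) = 973875/276218246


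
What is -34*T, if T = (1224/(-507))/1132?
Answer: 3468/47827 ≈ 0.072511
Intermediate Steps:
T = -102/47827 (T = (1224*(-1/507))*(1/1132) = -408/169*1/1132 = -102/47827 ≈ -0.0021327)
-34*T = -34*(-102/47827) = 3468/47827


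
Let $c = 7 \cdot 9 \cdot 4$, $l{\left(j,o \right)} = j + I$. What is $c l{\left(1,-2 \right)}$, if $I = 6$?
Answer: $1764$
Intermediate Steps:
$l{\left(j,o \right)} = 6 + j$ ($l{\left(j,o \right)} = j + 6 = 6 + j$)
$c = 252$ ($c = 63 \cdot 4 = 252$)
$c l{\left(1,-2 \right)} = 252 \left(6 + 1\right) = 252 \cdot 7 = 1764$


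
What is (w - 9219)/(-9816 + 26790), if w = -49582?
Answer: -58801/16974 ≈ -3.4642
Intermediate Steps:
(w - 9219)/(-9816 + 26790) = (-49582 - 9219)/(-9816 + 26790) = -58801/16974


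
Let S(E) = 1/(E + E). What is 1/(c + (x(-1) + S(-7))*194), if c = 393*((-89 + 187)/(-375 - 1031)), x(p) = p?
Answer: -4921/1157664 ≈ -0.0042508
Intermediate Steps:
S(E) = 1/(2*E)
c = -19257/703 (c = 393*(98/(-1406)) = 393*(98*(-1/1406)) = 393*(-49/703) = -19257/703 ≈ -27.393)
1/(c + (x(-1) + S(-7))*194) = 1/(-19257/703 + (-1 + (½)/(-7))*194) = 1/(-19257/703 + (-1 + (½)*(-⅐))*194) = 1/(-19257/703 + (-1 - 1/14)*194) = 1/(-19257/703 - 15/14*194) = 1/(-19257/703 - 1455/7) = 1/(-1157664/4921) = -4921/1157664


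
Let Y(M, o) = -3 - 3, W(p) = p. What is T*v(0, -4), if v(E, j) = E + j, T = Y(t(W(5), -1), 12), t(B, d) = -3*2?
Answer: 24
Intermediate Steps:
t(B, d) = -6
Y(M, o) = -6
T = -6
T*v(0, -4) = -6*(0 - 4) = -6*(-4) = 24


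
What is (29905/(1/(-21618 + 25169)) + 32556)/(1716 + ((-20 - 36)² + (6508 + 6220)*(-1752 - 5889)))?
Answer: -106225211/97249796 ≈ -1.0923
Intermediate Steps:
(29905/(1/(-21618 + 25169)) + 32556)/(1716 + ((-20 - 36)² + (6508 + 6220)*(-1752 - 5889))) = (29905/(1/3551) + 32556)/(1716 + ((-56)² + 12728*(-7641))) = (29905/(1/3551) + 32556)/(1716 + (3136 - 97254648)) = (29905*3551 + 32556)/(1716 - 97251512) = (106192655 + 32556)/(-97249796) = 106225211*(-1/97249796) = -106225211/97249796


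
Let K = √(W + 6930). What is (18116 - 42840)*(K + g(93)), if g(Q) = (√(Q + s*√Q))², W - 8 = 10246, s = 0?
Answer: -2299332 - 98896*√1074 ≈ -5.5403e+6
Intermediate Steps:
W = 10254 (W = 8 + 10246 = 10254)
K = 4*√1074 (K = √(10254 + 6930) = √17184 = 4*√1074 ≈ 131.09)
g(Q) = Q (g(Q) = (√(Q + 0*√Q))² = (√(Q + 0))² = (√Q)² = Q)
(18116 - 42840)*(K + g(93)) = (18116 - 42840)*(4*√1074 + 93) = -24724*(93 + 4*√1074) = -2299332 - 98896*√1074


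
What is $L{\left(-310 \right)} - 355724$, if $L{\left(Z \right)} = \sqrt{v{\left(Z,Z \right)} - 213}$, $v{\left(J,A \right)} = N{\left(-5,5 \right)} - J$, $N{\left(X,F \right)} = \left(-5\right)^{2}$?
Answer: $-355724 + \sqrt{122} \approx -3.5571 \cdot 10^{5}$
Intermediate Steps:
$N{\left(X,F \right)} = 25$
$v{\left(J,A \right)} = 25 - J$
$L{\left(Z \right)} = \sqrt{-188 - Z}$ ($L{\left(Z \right)} = \sqrt{\left(25 - Z\right) - 213} = \sqrt{-188 - Z}$)
$L{\left(-310 \right)} - 355724 = \sqrt{-188 - -310} - 355724 = \sqrt{-188 + 310} - 355724 = \sqrt{122} - 355724 = -355724 + \sqrt{122}$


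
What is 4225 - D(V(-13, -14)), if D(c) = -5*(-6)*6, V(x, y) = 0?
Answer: 4045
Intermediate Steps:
D(c) = 180 (D(c) = 30*6 = 180)
4225 - D(V(-13, -14)) = 4225 - 1*180 = 4225 - 180 = 4045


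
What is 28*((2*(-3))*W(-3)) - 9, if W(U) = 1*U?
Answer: 495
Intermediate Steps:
W(U) = U
28*((2*(-3))*W(-3)) - 9 = 28*((2*(-3))*(-3)) - 9 = 28*(-6*(-3)) - 9 = 28*18 - 9 = 504 - 9 = 495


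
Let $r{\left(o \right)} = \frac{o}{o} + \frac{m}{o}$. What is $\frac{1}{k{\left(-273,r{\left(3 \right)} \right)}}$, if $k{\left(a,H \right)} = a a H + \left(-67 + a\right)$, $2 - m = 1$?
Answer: $\frac{1}{99032} \approx 1.0098 \cdot 10^{-5}$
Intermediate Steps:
$m = 1$ ($m = 2 - 1 = 1$)
$r{\left(o \right)} = 1 + \frac{1}{o}$ ($r{\left(o \right)} = \frac{o}{o} + 1 \frac{1}{o} = 1 + \frac{1}{o}$)
$k{\left(a,H \right)} = -67 + a + H a^{2}$ ($k{\left(a,H \right)} = a^{2} H + \left(-67 + a\right) = H a^{2} + \left(-67 + a\right) = -67 + a + H a^{2}$)
$\frac{1}{k{\left(-273,r{\left(3 \right)} \right)}} = \frac{1}{-67 - 273 + \frac{1 + 3}{3} \left(-273\right)^{2}} = \frac{1}{-67 - 273 + \frac{1}{3} \cdot 4 \cdot 74529} = \frac{1}{-67 - 273 + \frac{4}{3} \cdot 74529} = \frac{1}{-67 - 273 + 99372} = \frac{1}{99032}$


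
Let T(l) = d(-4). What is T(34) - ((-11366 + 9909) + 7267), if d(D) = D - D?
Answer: -5810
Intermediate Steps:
d(D) = 0
T(l) = 0
T(34) - ((-11366 + 9909) + 7267) = 0 - ((-11366 + 9909) + 7267) = 0 - (-1457 + 7267) = 0 - 1*5810 = 0 - 5810 = -5810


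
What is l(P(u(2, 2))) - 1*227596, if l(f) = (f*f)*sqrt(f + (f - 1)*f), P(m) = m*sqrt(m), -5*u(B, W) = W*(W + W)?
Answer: -227596 - 8192*I*sqrt(10)/3125 ≈ -2.276e+5 - 8.2897*I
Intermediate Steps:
u(B, W) = -2*W**2/5 (u(B, W) = -W*(W + W)/5 = -W*2*W/5 = -2*W**2/5)
P(m) = m**(3/2)
l(f) = f**2*sqrt(f + f*(-1 + f)) (l(f) = f**2*sqrt(f + (-1 + f)*f) = f**2*sqrt(f + f*(-1 + f)))
l(P(u(2, 2))) - 1*227596 = ((-2/5*2**2)**(3/2))**2*sqrt(((-2/5*2**2)**(3/2))**2) - 1*227596 = ((-2/5*4)**(3/2))**2*sqrt(((-2/5*4)**(3/2))**2) - 227596 = ((-8/5)**(3/2))**2*sqrt(((-8/5)**(3/2))**2) - 227596 = (-16*I*sqrt(10)/25)**2*sqrt((-16*I*sqrt(10)/25)**2) - 227596 = -8192*I*sqrt(10)/3125 - 227596 = -227596 - 8192*I*sqrt(10)/3125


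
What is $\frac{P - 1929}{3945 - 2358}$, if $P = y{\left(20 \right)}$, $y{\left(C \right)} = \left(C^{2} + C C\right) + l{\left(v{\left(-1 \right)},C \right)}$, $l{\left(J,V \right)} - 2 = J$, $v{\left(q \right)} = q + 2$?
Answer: $- \frac{1126}{1587} \approx -0.70951$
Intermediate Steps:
$v{\left(q \right)} = 2 + q$
$l{\left(J,V \right)} = 2 + J$
$y{\left(C \right)} = 3 + 2 C^{2}$ ($y{\left(C \right)} = \left(C^{2} + C C\right) + \left(2 + \left(2 - 1\right)\right) = \left(C^{2} + C^{2}\right) + \left(2 + 1\right) = 2 C^{2} + 3 = 3 + 2 C^{2}$)
$P = 803$ ($P = 3 + 2 \cdot 20^{2} = 3 + 2 \cdot 400 = 3 + 800 = 803$)
$\frac{P - 1929}{3945 - 2358} = \frac{803 - 1929}{3945 - 2358} = - \frac{1126}{1587}$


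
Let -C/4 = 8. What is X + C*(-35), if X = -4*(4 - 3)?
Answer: 1116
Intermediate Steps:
X = -4 (X = -4*1 = -4)
C = -32 (C = -4*8 = -32)
X + C*(-35) = -4 - 32*(-35) = -4 + 1120 = 1116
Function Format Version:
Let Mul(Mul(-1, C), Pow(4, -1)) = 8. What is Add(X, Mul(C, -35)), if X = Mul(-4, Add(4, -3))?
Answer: 1116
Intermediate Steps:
X = -4 (X = Mul(-4, 1) = -4)
C = -32 (C = Mul(-4, 8) = -32)
Add(X, Mul(C, -35)) = Add(-4, Mul(-32, -35)) = Add(-4, 1120) = 1116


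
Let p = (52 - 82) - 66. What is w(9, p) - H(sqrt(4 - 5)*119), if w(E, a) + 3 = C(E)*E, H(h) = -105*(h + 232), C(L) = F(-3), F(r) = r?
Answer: 24330 + 12495*I ≈ 24330.0 + 12495.0*I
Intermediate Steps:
C(L) = -3
H(h) = -24360 - 105*h (H(h) = -105*(232 + h) = -24360 - 105*h)
p = -96 (p = -30 - 66 = -96)
w(E, a) = -3 - 3*E
w(9, p) - H(sqrt(4 - 5)*119) = (-3 - 3*9) - (-24360 - 105*sqrt(4 - 5)*119) = (-3 - 27) - (-24360 - 105*sqrt(-1)*119) = -30 - (-24360 - 105*I*119) = -30 - (-24360 - 12495*I) = -30 + (24360 + 12495*I) = 24330 + 12495*I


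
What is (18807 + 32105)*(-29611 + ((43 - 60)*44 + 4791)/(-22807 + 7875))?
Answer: -5627755140360/3733 ≈ -1.5076e+9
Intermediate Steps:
(18807 + 32105)*(-29611 + ((43 - 60)*44 + 4791)/(-22807 + 7875)) = 50912*(-29611 + (-17*44 + 4791)/(-14932)) = 50912*(-29611 + (-748 + 4791)*(-1/14932)) = 50912*(-29611 + 4043*(-1/14932)) = 50912*(-29611 - 4043/14932) = 50912*(-442155495/14932) = -5627755140360/3733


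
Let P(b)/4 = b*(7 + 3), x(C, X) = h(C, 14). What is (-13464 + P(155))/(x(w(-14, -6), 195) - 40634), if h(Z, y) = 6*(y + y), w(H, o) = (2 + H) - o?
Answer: 3632/20233 ≈ 0.17951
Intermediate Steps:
w(H, o) = 2 + H - o
h(Z, y) = 12*y (h(Z, y) = 6*(2*y) = 12*y)
x(C, X) = 168 (x(C, X) = 12*14 = 168)
P(b) = 40*b (P(b) = 4*(b*(7 + 3)) = 4*(b*10) = 4*(10*b) = 40*b)
(-13464 + P(155))/(x(w(-14, -6), 195) - 40634) = (-13464 + 40*155)/(168 - 40634) = (-13464 + 6200)/(-40466) = -7264*(-1/40466) = 3632/20233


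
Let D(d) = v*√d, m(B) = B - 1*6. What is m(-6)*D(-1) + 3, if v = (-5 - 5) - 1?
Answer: 3 + 132*I ≈ 3.0 + 132.0*I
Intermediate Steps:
m(B) = -6 + B (m(B) = B - 6 = -6 + B)
v = -11 (v = -10 - 1 = -11)
D(d) = -11*√d
m(-6)*D(-1) + 3 = (-6 - 6)*(-11*I) + 3 = -(-132)*I + 3 = 132*I + 3 = 3 + 132*I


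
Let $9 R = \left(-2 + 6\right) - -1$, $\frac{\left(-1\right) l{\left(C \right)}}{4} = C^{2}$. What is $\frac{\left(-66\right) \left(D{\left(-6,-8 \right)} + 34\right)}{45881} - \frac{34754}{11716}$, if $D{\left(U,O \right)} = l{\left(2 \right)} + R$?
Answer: $- \frac{219394973}{73301154} \approx -2.9931$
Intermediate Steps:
$l{\left(C \right)} = - 4 C^{2}$
$R = \frac{5}{9}$ ($R = \frac{\left(-2 + 6\right) - -1}{9} = \frac{4 + 1}{9} = \frac{1}{9} \cdot 5 = \frac{5}{9} \approx 0.55556$)
$D{\left(U,O \right)} = - \frac{139}{9}$ ($D{\left(U,O \right)} = - 4 \cdot 2^{2} + \frac{5}{9} = \left(-4\right) 4 + \frac{5}{9} = -16 + \frac{5}{9} = - \frac{139}{9}$)
$\frac{\left(-66\right) \left(D{\left(-6,-8 \right)} + 34\right)}{45881} - \frac{34754}{11716} = \frac{\left(-66\right) \left(- \frac{139}{9} + 34\right)}{45881} - \frac{34754}{11716} = \left(-66\right) \frac{167}{9} \cdot \frac{1}{45881} - \frac{17377}{5858} = \left(- \frac{3674}{3}\right) \frac{1}{45881} - \frac{17377}{5858} = - \frac{334}{12513} - \frac{17377}{5858} = - \frac{219394973}{73301154}$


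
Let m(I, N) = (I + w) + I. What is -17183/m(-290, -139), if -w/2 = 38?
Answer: 17183/656 ≈ 26.194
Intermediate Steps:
w = -76 (w = -2*38 = -76)
m(I, N) = -76 + 2*I (m(I, N) = (I - 76) + I = (-76 + I) + I = -76 + 2*I)
-17183/m(-290, -139) = -17183/(-76 + 2*(-290)) = -17183/(-76 - 580) = -17183/(-656) = -17183*(-1/656) = 17183/656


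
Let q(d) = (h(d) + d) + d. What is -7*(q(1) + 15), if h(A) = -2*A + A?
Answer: -112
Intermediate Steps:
h(A) = -A
q(d) = d (q(d) = (-d + d) + d = 0 + d = d)
-7*(q(1) + 15) = -7*(1 + 15) = -7*16 = -112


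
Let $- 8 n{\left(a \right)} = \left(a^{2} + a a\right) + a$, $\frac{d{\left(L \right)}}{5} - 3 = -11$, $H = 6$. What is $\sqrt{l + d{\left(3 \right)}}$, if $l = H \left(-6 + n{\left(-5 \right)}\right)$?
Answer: $\frac{i \sqrt{439}}{2} \approx 10.476 i$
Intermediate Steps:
$d{\left(L \right)} = -40$ ($d{\left(L \right)} = 15 + 5 \left(-11\right) = 15 - 55 = -40$)
$n{\left(a \right)} = - \frac{a^{2}}{4} - \frac{a}{8}$ ($n{\left(a \right)} = - \frac{\left(a^{2} + a a\right) + a}{8} = - \frac{\left(a^{2} + a^{2}\right) + a}{8} = - \frac{2 a^{2} + a}{8} = - \frac{a + 2 a^{2}}{8} = - \frac{a^{2}}{4} - \frac{a}{8}$)
$l = - \frac{279}{4}$ ($l = 6 \left(-6 - - \frac{5 \left(1 + 2 \left(-5\right)\right)}{8}\right) = 6 \left(-6 - - \frac{5 \left(1 - 10\right)}{8}\right) = 6 \left(-6 - \left(- \frac{5}{8}\right) \left(-9\right)\right) = 6 \left(-6 - \frac{45}{8}\right) = 6 \left(- \frac{93}{8}\right) = - \frac{279}{4} \approx -69.75$)
$\sqrt{l + d{\left(3 \right)}} = \sqrt{- \frac{279}{4} - 40} = \sqrt{- \frac{439}{4}} = \frac{i \sqrt{439}}{2}$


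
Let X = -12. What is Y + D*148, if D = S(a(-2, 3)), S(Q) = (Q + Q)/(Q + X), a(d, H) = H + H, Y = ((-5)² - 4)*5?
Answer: -191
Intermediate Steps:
Y = 105 (Y = (25 - 4)*5 = 21*5 = 105)
a(d, H) = 2*H
S(Q) = 2*Q/(-12 + Q) (S(Q) = (Q + Q)/(Q - 12) = (2*Q)/(-12 + Q) = 2*Q/(-12 + Q))
D = -2 (D = 2*(2*3)/(-12 + 2*3) = 2*6/(-12 + 6) = 2*6/(-6) = 2*6*(-⅙) = -2)
Y + D*148 = 105 - 2*148 = 105 - 296 = -191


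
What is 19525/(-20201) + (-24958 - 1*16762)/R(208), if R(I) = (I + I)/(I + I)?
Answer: -842805245/20201 ≈ -41721.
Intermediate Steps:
R(I) = 1 (R(I) = (2*I)/((2*I)) = (2*I)*(1/(2*I)) = 1)
19525/(-20201) + (-24958 - 1*16762)/R(208) = 19525/(-20201) + (-24958 - 1*16762)/1 = 19525*(-1/20201) + (-24958 - 16762)*1 = -19525/20201 - 41720*1 = -19525/20201 - 41720 = -842805245/20201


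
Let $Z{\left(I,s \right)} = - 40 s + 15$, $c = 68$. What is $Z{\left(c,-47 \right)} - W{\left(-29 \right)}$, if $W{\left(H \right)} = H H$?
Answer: $1054$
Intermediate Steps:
$Z{\left(I,s \right)} = 15 - 40 s$
$W{\left(H \right)} = H^{2}$
$Z{\left(c,-47 \right)} - W{\left(-29 \right)} = \left(15 - -1880\right) - \left(-29\right)^{2} = \left(15 + 1880\right) - 841 = 1895 - 841 = 1054$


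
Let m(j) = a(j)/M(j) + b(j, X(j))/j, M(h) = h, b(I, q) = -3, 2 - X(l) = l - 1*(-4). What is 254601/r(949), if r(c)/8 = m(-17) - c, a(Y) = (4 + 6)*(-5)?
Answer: -1442739/42880 ≈ -33.646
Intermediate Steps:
X(l) = -2 - l (X(l) = 2 - (l - 1*(-4)) = 2 - (l + 4) = 2 - (4 + l) = 2 + (-4 - l) = -2 - l)
a(Y) = -50 (a(Y) = 10*(-5) = -50)
m(j) = -53/j (m(j) = -50/j - 3/j = -53/j)
r(c) = 424/17 - 8*c (r(c) = 8*(-53/(-17) - c) = 8*(-53*(-1/17) - c) = 8*(53/17 - c) = 424/17 - 8*c)
254601/r(949) = 254601/(424/17 - 8*949) = 254601/(424/17 - 7592) = 254601/(-128640/17) = 254601*(-17/128640) = -1442739/42880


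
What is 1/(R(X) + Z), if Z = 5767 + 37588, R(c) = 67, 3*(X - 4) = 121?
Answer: 1/43422 ≈ 2.3030e-5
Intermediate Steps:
X = 133/3 (X = 4 + (1/3)*121 = 4 + 121/3 = 133/3 ≈ 44.333)
Z = 43355
1/(R(X) + Z) = 1/(67 + 43355) = 1/43422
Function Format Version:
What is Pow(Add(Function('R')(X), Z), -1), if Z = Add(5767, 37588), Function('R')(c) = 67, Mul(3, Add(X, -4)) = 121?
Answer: Rational(1, 43422) ≈ 2.3030e-5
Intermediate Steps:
X = Rational(133, 3) (X = Add(4, Mul(Rational(1, 3), 121)) = Add(4, Rational(121, 3)) = Rational(133, 3) ≈ 44.333)
Z = 43355
Pow(Add(Function('R')(X), Z), -1) = Pow(Add(67, 43355), -1) = Pow(43422, -1) = Rational(1, 43422)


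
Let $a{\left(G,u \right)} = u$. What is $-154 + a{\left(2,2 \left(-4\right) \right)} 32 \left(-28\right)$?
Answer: $7014$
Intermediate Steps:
$-154 + a{\left(2,2 \left(-4\right) \right)} 32 \left(-28\right) = -154 + 2 \left(-4\right) 32 \left(-28\right) = -154 + \left(-8\right) 32 \left(-28\right) = -154 - -7168 = -154 + 7168 = 7014$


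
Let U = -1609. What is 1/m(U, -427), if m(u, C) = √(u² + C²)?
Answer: √2771210/2771210 ≈ 0.00060071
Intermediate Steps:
m(u, C) = √(C² + u²)
1/m(U, -427) = 1/(√((-427)² + (-1609)²)) = 1/(√(182329 + 2588881)) = 1/(√2771210) = √2771210/2771210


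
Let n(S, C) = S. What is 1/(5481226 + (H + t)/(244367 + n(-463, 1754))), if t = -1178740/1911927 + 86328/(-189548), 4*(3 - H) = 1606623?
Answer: 88391282528880384/484492450410521027951569 ≈ 1.8244e-7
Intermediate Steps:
H = -1606611/4 (H = 3 - 1/4*1606623 = 3 - 1606623/4 = -1606611/4 ≈ -4.0165e+5)
t = -97120160894/90600484749 (t = -1178740*1/1911927 + 86328*(-1/189548) = -1178740/1911927 - 21582/47387 = -97120160894/90600484749 ≈ -1.0720)
1/(5481226 + (H + t)/(244367 + n(-463, 1754))) = 1/(5481226 + (-1606611/4 - 97120160894/90600484749)/(244367 - 463)) = 1/(5481226 - 145560123883719215/362401938996/243904) = 1/(5481226 - 145560123883719215/362401938996*1/243904) = 1/(5481226 - 145560123883719215/88391282528880384) = 1/(484492450410521027951569/88391282528880384) = 88391282528880384/484492450410521027951569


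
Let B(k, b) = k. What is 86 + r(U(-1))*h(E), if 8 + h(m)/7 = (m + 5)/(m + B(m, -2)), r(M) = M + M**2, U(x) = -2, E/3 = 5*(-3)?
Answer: -178/9 ≈ -19.778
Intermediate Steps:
E = -45 (E = 3*(5*(-3)) = 3*(-15) = -45)
h(m) = -56 + 7*(5 + m)/(2*m) (h(m) = -56 + 7*((m + 5)/(m + m)) = -56 + 7*((5 + m)/((2*m))) = -56 + 7*((5 + m)*(1/(2*m))) = -56 + 7*((5 + m)/(2*m)) = -56 + 7*(5 + m)/(2*m))
86 + r(U(-1))*h(E) = 86 + (-2*(1 - 2))*((35/2)*(1 - 3*(-45))/(-45)) = 86 + (-2*(-1))*((35/2)*(-1/45)*(1 + 135)) = 86 + 2*((35/2)*(-1/45)*136) = 86 + 2*(-476/9) = 86 - 952/9 = -178/9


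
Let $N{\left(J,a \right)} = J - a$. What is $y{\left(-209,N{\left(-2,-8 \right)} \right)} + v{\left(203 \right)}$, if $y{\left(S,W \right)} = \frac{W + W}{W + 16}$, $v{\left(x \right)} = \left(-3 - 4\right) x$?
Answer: $- \frac{15625}{11} \approx -1420.5$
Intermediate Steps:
$v{\left(x \right)} = - 7 x$
$y{\left(S,W \right)} = \frac{2 W}{16 + W}$
$y{\left(-209,N{\left(-2,-8 \right)} \right)} + v{\left(203 \right)} = \frac{2 \left(-2 - -8\right)}{16 - -6} - 1421 = \frac{2 \left(-2 + 8\right)}{16 + \left(-2 + 8\right)} - 1421 = 2 \cdot 6 \frac{1}{16 + 6} - 1421 = 2 \cdot 6 \cdot \frac{1}{22} - 1421 = \frac{6}{11} - 1421 = - \frac{15625}{11}$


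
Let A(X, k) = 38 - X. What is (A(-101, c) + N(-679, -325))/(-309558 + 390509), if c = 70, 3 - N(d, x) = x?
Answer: 467/80951 ≈ 0.0057689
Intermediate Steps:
N(d, x) = 3 - x
(A(-101, c) + N(-679, -325))/(-309558 + 390509) = ((38 - 1*(-101)) + (3 - 1*(-325)))/(-309558 + 390509) = ((38 + 101) + (3 + 325))/80951 = (139 + 328)*(1/80951) = 467*(1/80951) = 467/80951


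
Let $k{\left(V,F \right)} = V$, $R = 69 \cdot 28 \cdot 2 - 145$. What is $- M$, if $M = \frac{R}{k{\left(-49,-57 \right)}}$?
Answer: $\frac{3719}{49} \approx 75.898$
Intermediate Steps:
$R = 3719$ ($R = 69 \cdot 56 - 145 = 3864 - 145 = 3719$)
$M = - \frac{3719}{49}$ ($M = \frac{3719}{-49} = 3719 \left(- \frac{1}{49}\right) = - \frac{3719}{49} \approx -75.898$)
$- M = \left(-1\right) \left(- \frac{3719}{49}\right) = \frac{3719}{49}$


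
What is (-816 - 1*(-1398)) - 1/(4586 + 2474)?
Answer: 4108919/7060 ≈ 582.00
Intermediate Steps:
(-816 - 1*(-1398)) - 1/(4586 + 2474) = (-816 + 1398) - 1/7060 = 582 - 1*1/7060 = 582 - 1/7060 = 4108919/7060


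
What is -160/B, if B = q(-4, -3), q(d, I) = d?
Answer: 40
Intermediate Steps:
B = -4
-160/B = -160/(-4) = -160*(-¼) = 40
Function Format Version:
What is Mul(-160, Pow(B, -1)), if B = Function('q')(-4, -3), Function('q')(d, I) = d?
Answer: 40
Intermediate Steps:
B = -4
Mul(-160, Pow(B, -1)) = Mul(-160, Pow(-4, -1)) = Mul(-160, Rational(-1, 4)) = 40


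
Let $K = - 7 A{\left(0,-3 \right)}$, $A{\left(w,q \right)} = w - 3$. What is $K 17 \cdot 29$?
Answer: $10353$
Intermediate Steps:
$A{\left(w,q \right)} = -3 + w$
$K = 21$ ($K = - 7 \left(-3 + 0\right) = \left(-7\right) \left(-3\right) = 21$)
$K 17 \cdot 29 = 21 \cdot 17 \cdot 29 = 357 \cdot 29 = 10353$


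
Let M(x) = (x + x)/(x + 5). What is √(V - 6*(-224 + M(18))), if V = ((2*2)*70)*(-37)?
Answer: 4*I*√298402/23 ≈ 95.002*I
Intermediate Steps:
M(x) = 2*x/(5 + x) (M(x) = (2*x)/(5 + x) = 2*x/(5 + x))
V = -10360 (V = (4*70)*(-37) = 280*(-37) = -10360)
√(V - 6*(-224 + M(18))) = √(-10360 - 6*(-224 + 2*18/(5 + 18))) = √(-10360 - 6*(-224 + 2*18/23)) = √(-10360 - 6*(-224 + 2*18*(1/23))) = √(-10360 - 6*(-224 + 36/23)) = √(-10360 - 6*(-5116/23)) = √(-10360 + 30696/23) = √(-207584/23) = 4*I*√298402/23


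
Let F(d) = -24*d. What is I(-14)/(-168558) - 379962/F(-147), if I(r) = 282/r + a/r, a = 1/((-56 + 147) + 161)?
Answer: -64045563731/594672624 ≈ -107.70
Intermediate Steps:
a = 1/252 (a = 1/(91 + 161) = 1/252 ≈ 0.0039683)
I(r) = 71065/(252*r) (I(r) = 282/r + 1/(252*r) = 71065/(252*r))
I(-14)/(-168558) - 379962/F(-147) = ((71065/252)/(-14))/(-168558) - 379962/((-24*(-147))) = ((71065/252)*(-1/14))*(-1/168558) - 379962/3528 = -71065/3528*(-1/168558) - 379962*1/3528 = 71065/594672624 - 21109/196 = -64045563731/594672624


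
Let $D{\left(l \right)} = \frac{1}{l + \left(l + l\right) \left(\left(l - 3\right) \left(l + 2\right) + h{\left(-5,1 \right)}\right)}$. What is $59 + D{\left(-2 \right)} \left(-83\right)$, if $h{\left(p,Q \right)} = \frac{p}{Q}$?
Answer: $\frac{979}{18} \approx 54.389$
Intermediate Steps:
$D{\left(l \right)} = \frac{1}{l + 2 l \left(-5 + \left(-3 + l\right) \left(2 + l\right)\right)}$ ($D{\left(l \right)} = \frac{1}{l + \left(l + l\right) \left(\left(l - 3\right) \left(l + 2\right) - \frac{5}{1}\right)} = \frac{1}{l + 2 l \left(\left(-3 + l\right) \left(2 + l\right) - 5\right)} = \frac{1}{l + 2 l \left(-5 + \left(-3 + l\right) \left(2 + l\right)\right)}$)
$59 + D{\left(-2 \right)} \left(-83\right) = 59 + \frac{1}{\left(-2\right) \left(-21 - -4 + 2 \left(-2\right)^{2}\right)} \left(-83\right) = 59 + - \frac{1}{2 \left(-21 + 4 + 2 \cdot 4\right)} \left(-83\right) = 59 + - \frac{1}{2 \left(-21 + 4 + 8\right)} \left(-83\right) = 59 + - \frac{1}{2 \left(-9\right)} \left(-83\right) = 59 + \left(- \frac{1}{2}\right) \left(- \frac{1}{9}\right) \left(-83\right) = 59 + \frac{1}{18} \left(-83\right) = 59 - \frac{83}{18} = \frac{979}{18}$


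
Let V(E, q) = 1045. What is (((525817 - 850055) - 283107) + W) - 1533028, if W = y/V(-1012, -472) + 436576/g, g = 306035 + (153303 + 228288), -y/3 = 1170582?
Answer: -770210180866743/359284585 ≈ -2.1437e+6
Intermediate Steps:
y = -3511746 (y = -3*1170582 = -3511746)
g = 687626 (g = 306035 + 381591 = 687626)
W = -1207155816538/359284585 (W = -3511746/1045 + 436576/687626 = -3511746*1/1045 + 436576*(1/687626) = -3511746/1045 + 218288/343813 = -1207155816538/359284585 ≈ -3359.9)
(((525817 - 850055) - 283107) + W) - 1533028 = (((525817 - 850055) - 283107) - 1207155816538/359284585) - 1533028 = ((-324238 - 283107) - 1207155816538/359284585) - 1533028 = (-607345 - 1207155816538/359284585) - 1533028 = -219416852093363/359284585 - 1533028 = -770210180866743/359284585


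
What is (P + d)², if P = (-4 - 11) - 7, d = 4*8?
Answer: 100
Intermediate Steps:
d = 32
P = -22 (P = -15 - 7 = -22)
(P + d)² = (-22 + 32)² = 10² = 100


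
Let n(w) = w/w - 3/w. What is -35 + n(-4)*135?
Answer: 805/4 ≈ 201.25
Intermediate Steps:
n(w) = 1 - 3/w
-35 + n(-4)*135 = -35 + ((-3 - 4)/(-4))*135 = -35 - ¼*(-7)*135 = -35 + (7/4)*135 = -35 + 945/4 = 805/4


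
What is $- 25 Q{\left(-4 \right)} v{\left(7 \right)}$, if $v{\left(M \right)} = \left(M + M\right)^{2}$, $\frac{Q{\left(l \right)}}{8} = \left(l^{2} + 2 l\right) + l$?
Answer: $-156800$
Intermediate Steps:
$Q{\left(l \right)} = 8 l^{2} + 24 l$ ($Q{\left(l \right)} = 8 \left(\left(l^{2} + 2 l\right) + l\right) = 8 \left(l^{2} + 3 l\right) = 8 l^{2} + 24 l$)
$v{\left(M \right)} = 4 M^{2}$ ($v{\left(M \right)} = \left(2 M\right)^{2} = 4 M^{2}$)
$- 25 Q{\left(-4 \right)} v{\left(7 \right)} = - 25 \cdot 8 \left(-4\right) \left(3 - 4\right) 4 \cdot 7^{2} = - 25 \cdot 8 \left(-4\right) \left(-1\right) 4 \cdot 49 = \left(-25\right) 32 \cdot 196 = \left(-800\right) 196 = -156800$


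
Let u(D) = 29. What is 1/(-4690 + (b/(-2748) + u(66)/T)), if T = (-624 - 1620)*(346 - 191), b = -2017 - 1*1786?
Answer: -39825390/186725967443 ≈ -0.00021328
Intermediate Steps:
b = -3803 (b = -2017 - 1786 = -3803)
T = -347820 (T = -2244*155 = -347820)
1/(-4690 + (b/(-2748) + u(66)/T)) = 1/(-4690 + (-3803/(-2748) + 29/(-347820))) = 1/(-4690 + (-3803*(-1/2748) + 29*(-1/347820))) = 1/(-4690 + (3803/2748 - 29/347820)) = 1/(-4690 + 55111657/39825390) = 1/(-186725967443/39825390) = -39825390/186725967443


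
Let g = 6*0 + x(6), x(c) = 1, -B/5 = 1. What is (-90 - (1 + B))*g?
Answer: -86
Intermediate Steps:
B = -5 (B = -5*1 = -5)
g = 1 (g = 6*0 + 1 = 0 + 1 = 1)
(-90 - (1 + B))*g = (-90 - (1 - 5))*1 = (-90 - 1*(-4))*1 = (-90 + 4)*1 = -86*1 = -86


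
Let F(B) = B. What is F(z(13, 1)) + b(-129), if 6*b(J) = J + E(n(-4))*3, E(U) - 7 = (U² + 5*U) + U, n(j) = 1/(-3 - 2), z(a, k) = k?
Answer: -879/50 ≈ -17.580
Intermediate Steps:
n(j) = -⅕ (n(j) = 1/(-5) = -⅕)
E(U) = 7 + U² + 6*U (E(U) = 7 + ((U² + 5*U) + U) = 7 + (U² + 6*U) = 7 + U² + 6*U)
b(J) = 73/25 + J/6 (b(J) = (J + (7 + (-⅕)² + 6*(-⅕))*3)/6 = (J + (7 + 1/25 - 6/5)*3)/6 = (J + (146/25)*3)/6 = (J + 438/25)/6 = (438/25 + J)/6 = 73/25 + J/6)
F(z(13, 1)) + b(-129) = 1 + (73/25 + (⅙)*(-129)) = 1 + (73/25 - 43/2) = 1 - 929/50 = -879/50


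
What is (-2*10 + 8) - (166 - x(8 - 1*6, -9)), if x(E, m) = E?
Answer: -176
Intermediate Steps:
(-2*10 + 8) - (166 - x(8 - 1*6, -9)) = (-2*10 + 8) - (166 - (8 - 1*6)) = (-20 + 8) - (166 - (8 - 6)) = -12 - (166 - 1*2) = -12 - (166 - 2) = -12 - 1*164 = -12 - 164 = -176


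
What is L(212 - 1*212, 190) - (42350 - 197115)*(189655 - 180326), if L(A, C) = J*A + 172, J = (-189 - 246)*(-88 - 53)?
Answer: 1443802857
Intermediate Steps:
J = 61335 (J = -435*(-141) = 61335)
L(A, C) = 172 + 61335*A (L(A, C) = 61335*A + 172 = 172 + 61335*A)
L(212 - 1*212, 190) - (42350 - 197115)*(189655 - 180326) = (172 + 61335*(212 - 1*212)) - (42350 - 197115)*(189655 - 180326) = (172 + 61335*(212 - 212)) - (-154765)*9329 = (172 + 61335*0) - 1*(-1443802685) = (172 + 0) + 1443802685 = 172 + 1443802685 = 1443802857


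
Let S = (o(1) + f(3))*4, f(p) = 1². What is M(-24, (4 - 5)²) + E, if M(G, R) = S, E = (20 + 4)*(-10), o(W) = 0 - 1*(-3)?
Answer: -224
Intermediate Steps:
o(W) = 3 (o(W) = 0 + 3 = 3)
f(p) = 1
E = -240 (E = 24*(-10) = -240)
S = 16 (S = (3 + 1)*4 = 4*4 = 16)
M(G, R) = 16
M(-24, (4 - 5)²) + E = 16 - 240 = -224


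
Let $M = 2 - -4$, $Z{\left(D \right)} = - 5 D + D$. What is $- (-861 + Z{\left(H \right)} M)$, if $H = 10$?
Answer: $1101$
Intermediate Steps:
$Z{\left(D \right)} = - 4 D$
$M = 6$ ($M = 2 + 4 = 6$)
$- (-861 + Z{\left(H \right)} M) = - (-861 + \left(-4\right) 10 \cdot 6) = - (-861 - 240) = \left(-1\right) \left(-1101\right) = 1101$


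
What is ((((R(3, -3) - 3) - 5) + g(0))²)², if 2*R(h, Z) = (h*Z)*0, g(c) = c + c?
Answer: 4096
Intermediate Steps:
g(c) = 2*c
R(h, Z) = 0 (R(h, Z) = ((h*Z)*0)/2 = ((Z*h)*0)/2 = (½)*0 = 0)
((((R(3, -3) - 3) - 5) + g(0))²)² = ((((0 - 3) - 5) + 2*0)²)² = (((-3 - 5) + 0)²)² = ((-8 + 0)²)² = ((-8)²)² = 64² = 4096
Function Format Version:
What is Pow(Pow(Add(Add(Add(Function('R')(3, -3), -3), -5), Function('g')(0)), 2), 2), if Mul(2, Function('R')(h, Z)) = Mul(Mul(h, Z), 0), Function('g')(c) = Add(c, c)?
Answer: 4096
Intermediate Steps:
Function('g')(c) = Mul(2, c)
Function('R')(h, Z) = 0 (Function('R')(h, Z) = Mul(Rational(1, 2), Mul(Mul(h, Z), 0)) = Mul(Rational(1, 2), Mul(Mul(Z, h), 0)) = Mul(Rational(1, 2), 0) = 0)
Pow(Pow(Add(Add(Add(Function('R')(3, -3), -3), -5), Function('g')(0)), 2), 2) = Pow(Pow(Add(Add(Add(0, -3), -5), Mul(2, 0)), 2), 2) = Pow(Pow(Add(Add(-3, -5), 0), 2), 2) = Pow(Pow(Add(-8, 0), 2), 2) = Pow(Pow(-8, 2), 2) = Pow(64, 2) = 4096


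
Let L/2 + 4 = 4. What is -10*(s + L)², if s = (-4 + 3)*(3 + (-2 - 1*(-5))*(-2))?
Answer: -90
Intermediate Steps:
L = 0 (L = -8 + 2*4 = -8 + 8 = 0)
s = 3 (s = -(3 + (-2 + 5)*(-2)) = -(3 + 3*(-2)) = -(3 - 6) = -1*(-3) = 3)
-10*(s + L)² = -10*(3 + 0)² = -10*3² = -10*9 = -90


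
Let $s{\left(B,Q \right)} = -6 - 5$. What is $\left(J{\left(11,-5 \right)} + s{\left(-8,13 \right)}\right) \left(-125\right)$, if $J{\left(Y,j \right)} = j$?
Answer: $2000$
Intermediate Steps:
$s{\left(B,Q \right)} = -11$ ($s{\left(B,Q \right)} = -6 - 5 = -11$)
$\left(J{\left(11,-5 \right)} + s{\left(-8,13 \right)}\right) \left(-125\right) = \left(-5 - 11\right) \left(-125\right) = \left(-16\right) \left(-125\right) = 2000$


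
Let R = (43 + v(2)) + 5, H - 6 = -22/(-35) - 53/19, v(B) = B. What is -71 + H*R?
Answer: 16087/133 ≈ 120.95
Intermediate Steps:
H = 2553/665 (H = 6 + (-22/(-35) - 53/19) = 6 + (-22*(-1/35) - 53*1/19) = 6 + (22/35 - 53/19) = 6 - 1437/665 = 2553/665 ≈ 3.8391)
R = 50 (R = (43 + 2) + 5 = 45 + 5 = 50)
-71 + H*R = -71 + (2553/665)*50 = -71 + 25530/133 = 16087/133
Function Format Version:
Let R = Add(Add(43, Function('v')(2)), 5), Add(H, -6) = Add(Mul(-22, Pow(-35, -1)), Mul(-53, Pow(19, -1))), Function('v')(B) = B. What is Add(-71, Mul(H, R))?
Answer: Rational(16087, 133) ≈ 120.95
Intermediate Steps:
H = Rational(2553, 665) (H = Add(6, Add(Mul(-22, Pow(-35, -1)), Mul(-53, Pow(19, -1)))) = Add(6, Add(Mul(-22, Rational(-1, 35)), Mul(-53, Rational(1, 19)))) = Add(6, Add(Rational(22, 35), Rational(-53, 19))) = Add(6, Rational(-1437, 665)) = Rational(2553, 665) ≈ 3.8391)
R = 50 (R = Add(Add(43, 2), 5) = Add(45, 5) = 50)
Add(-71, Mul(H, R)) = Add(-71, Mul(Rational(2553, 665), 50)) = Add(-71, Rational(25530, 133)) = Rational(16087, 133)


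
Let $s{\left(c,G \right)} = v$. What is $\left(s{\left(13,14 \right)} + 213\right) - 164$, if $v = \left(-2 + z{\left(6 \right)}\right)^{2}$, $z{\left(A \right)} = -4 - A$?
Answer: $193$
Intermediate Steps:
$v = 144$ ($v = \left(-2 - 10\right)^{2} = \left(-12\right)^{2} = 144$)
$s{\left(c,G \right)} = 144$
$\left(s{\left(13,14 \right)} + 213\right) - 164 = \left(144 + 213\right) - 164 = 357 - 164 = 193$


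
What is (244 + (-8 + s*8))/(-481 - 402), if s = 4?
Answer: -268/883 ≈ -0.30351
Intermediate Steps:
(244 + (-8 + s*8))/(-481 - 402) = (244 + (-8 + 4*8))/(-481 - 402) = (244 + (-8 + 32))/(-883) = (244 + 24)*(-1/883) = 268*(-1/883) = -268/883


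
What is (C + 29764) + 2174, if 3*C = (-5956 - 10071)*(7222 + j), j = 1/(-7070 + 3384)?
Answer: -426290233453/11058 ≈ -3.8550e+7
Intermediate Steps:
j = -1/3686 (j = 1/(-3686) = -1/3686 ≈ -0.00027130)
C = -426643403857/11058 (C = ((-5956 - 10071)*(7222 - 1/3686))/3 = (-16027*26620291/3686)/3 = (⅓)*(-426643403857/3686) = -426643403857/11058 ≈ -3.8582e+7)
(C + 29764) + 2174 = (-426643403857/11058 + 29764) + 2174 = -426314273545/11058 + 2174 = -426290233453/11058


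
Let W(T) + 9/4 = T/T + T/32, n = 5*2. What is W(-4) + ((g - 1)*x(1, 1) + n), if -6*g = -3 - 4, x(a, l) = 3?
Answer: 73/8 ≈ 9.1250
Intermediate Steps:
n = 10
g = 7/6 (g = -(-3 - 4)/6 = -⅙*(-7) = 7/6 ≈ 1.1667)
W(T) = -5/4 + T/32 (W(T) = -9/4 + (T/T + T/32) = -9/4 + (1 + T*(1/32)) = -9/4 + (1 + T/32) = -5/4 + T/32)
W(-4) + ((g - 1)*x(1, 1) + n) = (-5/4 + (1/32)*(-4)) + ((7/6 - 1)*3 + 10) = (-5/4 - ⅛) + ((⅙)*3 + 10) = -11/8 + (½ + 10) = -11/8 + 21/2 = 73/8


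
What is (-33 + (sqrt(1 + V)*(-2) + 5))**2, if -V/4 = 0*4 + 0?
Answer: 900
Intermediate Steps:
V = 0 (V = -4*(0*4 + 0) = -4*(0 + 0) = -4*0 = 0)
(-33 + (sqrt(1 + V)*(-2) + 5))**2 = (-33 + (sqrt(1 + 0)*(-2) + 5))**2 = (-33 + (sqrt(1)*(-2) + 5))**2 = (-33 + (1*(-2) + 5))**2 = (-33 + (-2 + 5))**2 = (-33 + 3)**2 = (-30)**2 = 900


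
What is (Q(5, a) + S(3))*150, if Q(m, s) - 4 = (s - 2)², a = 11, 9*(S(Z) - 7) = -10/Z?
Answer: 123700/9 ≈ 13744.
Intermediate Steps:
S(Z) = 7 - 10/(9*Z) (S(Z) = 7 + (-10/Z)/9 = 7 - 10/(9*Z))
Q(m, s) = 4 + (-2 + s)² (Q(m, s) = 4 + (s - 2)² = 4 + (-2 + s)²)
(Q(5, a) + S(3))*150 = ((4 + (-2 + 11)²) + (7 - 10/9/3))*150 = ((4 + 9²) + (7 - 10/9*⅓))*150 = ((4 + 81) + (7 - 10/27))*150 = (85 + 179/27)*150 = (2474/27)*150 = 123700/9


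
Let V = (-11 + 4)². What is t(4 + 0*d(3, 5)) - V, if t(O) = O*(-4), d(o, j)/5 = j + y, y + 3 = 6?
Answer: -65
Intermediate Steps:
y = 3 (y = -3 + 6 = 3)
d(o, j) = 15 + 5*j (d(o, j) = 5*(j + 3) = 5*(3 + j) = 15 + 5*j)
t(O) = -4*O
V = 49 (V = (-7)² = 49)
t(4 + 0*d(3, 5)) - V = -4*(4 + 0*(15 + 5*5)) - 1*49 = -4*(4 + 0*(15 + 25)) - 49 = -4*(4 + 0*40) - 49 = -4*(4 + 0) - 49 = -4*4 - 49 = -16 - 49 = -65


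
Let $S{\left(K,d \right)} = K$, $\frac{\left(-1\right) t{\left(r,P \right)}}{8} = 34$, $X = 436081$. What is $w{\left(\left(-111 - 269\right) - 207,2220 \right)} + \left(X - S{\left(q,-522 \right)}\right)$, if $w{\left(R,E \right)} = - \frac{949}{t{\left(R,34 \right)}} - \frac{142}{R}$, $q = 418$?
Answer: $\frac{69560292919}{159664} \approx 4.3567 \cdot 10^{5}$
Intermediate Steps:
$t{\left(r,P \right)} = -272$ ($t{\left(r,P \right)} = \left(-8\right) 34 = -272$)
$w{\left(R,E \right)} = \frac{949}{272} - \frac{142}{R}$ ($w{\left(R,E \right)} = - \frac{949}{-272} - \frac{142}{R} = \left(-949\right) \left(- \frac{1}{272}\right) - \frac{142}{R} = \frac{949}{272} - \frac{142}{R}$)
$w{\left(\left(-111 - 269\right) - 207,2220 \right)} + \left(X - S{\left(q,-522 \right)}\right) = \left(\frac{949}{272} - \frac{142}{\left(-111 - 269\right) - 207}\right) + \left(436081 - 418\right) = \left(\frac{949}{272} - \frac{142}{-380 - 207}\right) + \left(436081 - 418\right) = \left(\frac{949}{272} - \frac{142}{-587}\right) + 435663 = \left(\frac{949}{272} - - \frac{142}{587}\right) + 435663 = \left(\frac{949}{272} + \frac{142}{587}\right) + 435663 = \frac{595687}{159664} + 435663 = \frac{69560292919}{159664}$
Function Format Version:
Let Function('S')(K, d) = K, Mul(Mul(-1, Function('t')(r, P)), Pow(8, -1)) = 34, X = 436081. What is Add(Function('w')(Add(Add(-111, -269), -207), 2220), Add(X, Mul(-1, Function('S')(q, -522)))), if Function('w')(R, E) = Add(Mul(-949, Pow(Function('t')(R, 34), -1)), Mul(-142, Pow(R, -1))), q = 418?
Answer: Rational(69560292919, 159664) ≈ 4.3567e+5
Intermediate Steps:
Function('t')(r, P) = -272 (Function('t')(r, P) = Mul(-8, 34) = -272)
Function('w')(R, E) = Add(Rational(949, 272), Mul(-142, Pow(R, -1))) (Function('w')(R, E) = Add(Mul(-949, Pow(-272, -1)), Mul(-142, Pow(R, -1))) = Add(Mul(-949, Rational(-1, 272)), Mul(-142, Pow(R, -1))) = Add(Rational(949, 272), Mul(-142, Pow(R, -1))))
Add(Function('w')(Add(Add(-111, -269), -207), 2220), Add(X, Mul(-1, Function('S')(q, -522)))) = Add(Add(Rational(949, 272), Mul(-142, Pow(Add(Add(-111, -269), -207), -1))), Add(436081, Mul(-1, 418))) = Add(Add(Rational(949, 272), Mul(-142, Pow(Add(-380, -207), -1))), Add(436081, -418)) = Add(Add(Rational(949, 272), Mul(-142, Pow(-587, -1))), 435663) = Add(Add(Rational(949, 272), Mul(-142, Rational(-1, 587))), 435663) = Add(Add(Rational(949, 272), Rational(142, 587)), 435663) = Add(Rational(595687, 159664), 435663) = Rational(69560292919, 159664)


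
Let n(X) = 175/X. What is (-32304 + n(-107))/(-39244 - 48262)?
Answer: 3456703/9363142 ≈ 0.36918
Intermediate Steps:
(-32304 + n(-107))/(-39244 - 48262) = (-32304 + 175/(-107))/(-39244 - 48262) = (-32304 + 175*(-1/107))/(-87506) = (-32304 - 175/107)*(-1/87506) = -3456703/107*(-1/87506) = 3456703/9363142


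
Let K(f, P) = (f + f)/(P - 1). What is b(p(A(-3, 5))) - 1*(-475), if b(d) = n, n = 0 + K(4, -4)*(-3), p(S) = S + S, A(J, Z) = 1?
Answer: 2399/5 ≈ 479.80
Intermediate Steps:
K(f, P) = 2*f/(-1 + P) (K(f, P) = (2*f)/(-1 + P) = 2*f/(-1 + P))
p(S) = 2*S
n = 24/5 (n = 0 + (2*4/(-1 - 4))*(-3) = 0 + (2*4/(-5))*(-3) = 0 + (2*4*(-1/5))*(-3) = 0 - 8/5*(-3) = 0 + 24/5 = 24/5 ≈ 4.8000)
b(d) = 24/5
b(p(A(-3, 5))) - 1*(-475) = 24/5 - 1*(-475) = 24/5 + 475 = 2399/5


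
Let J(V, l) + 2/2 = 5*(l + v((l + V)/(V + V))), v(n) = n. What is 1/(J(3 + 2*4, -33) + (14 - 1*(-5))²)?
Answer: 1/190 ≈ 0.0052632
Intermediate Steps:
J(V, l) = -1 + 5*l + 5*(V + l)/(2*V) (J(V, l) = -1 + 5*(l + (l + V)/(V + V)) = -1 + 5*(l + (V + l)/((2*V))) = -1 + 5*(l + (V + l)*(1/(2*V))) = -1 + 5*(l + (V + l)/(2*V)) = -1 + (5*l + 5*(V + l)/(2*V)) = -1 + 5*l + 5*(V + l)/(2*V))
1/(J(3 + 2*4, -33) + (14 - 1*(-5))²) = 1/((3/2 + 5*(-33) + (5/2)*(-33)/(3 + 2*4)) + (14 - 1*(-5))²) = 1/((3/2 - 165 + (5/2)*(-33)/(3 + 8)) + (14 + 5)²) = 1/((3/2 - 165 + (5/2)*(-33)/11) + 19²) = 1/((3/2 - 165 + (5/2)*(-33)*(1/11)) + 361) = 1/((3/2 - 165 - 15/2) + 361) = 1/(-171 + 361) = 1/190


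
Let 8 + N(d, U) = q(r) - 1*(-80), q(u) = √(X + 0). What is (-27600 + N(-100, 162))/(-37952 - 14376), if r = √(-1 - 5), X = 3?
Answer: 111/211 - √3/52328 ≈ 0.52603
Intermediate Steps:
r = I*√6 (r = √(-6) = I*√6 ≈ 2.4495*I)
q(u) = √3 (q(u) = √(3 + 0) = √3)
N(d, U) = 72 + √3 (N(d, U) = -8 + (√3 - 1*(-80)) = -8 + (√3 + 80) = -8 + (80 + √3) = 72 + √3)
(-27600 + N(-100, 162))/(-37952 - 14376) = (-27600 + (72 + √3))/(-37952 - 14376) = (-27528 + √3)/(-52328) = (-27528 + √3)*(-1/52328) = 111/211 - √3/52328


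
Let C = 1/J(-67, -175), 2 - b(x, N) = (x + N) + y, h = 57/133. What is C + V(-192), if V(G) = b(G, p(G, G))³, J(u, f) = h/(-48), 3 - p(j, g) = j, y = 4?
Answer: -237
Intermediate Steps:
h = 3/7 (h = 57*(1/133) = 3/7 ≈ 0.42857)
p(j, g) = 3 - j
J(u, f) = -1/112 (J(u, f) = (3/7)/(-48) = (3/7)*(-1/48) = -1/112)
b(x, N) = -2 - N - x (b(x, N) = 2 - ((x + N) + 4) = 2 - ((N + x) + 4) = 2 - (4 + N + x) = 2 + (-4 - N - x) = -2 - N - x)
V(G) = -125 (V(G) = (-2 - (3 - G) - G)³ = (-2 + (-3 + G) - G)³ = (-5)³ = -125)
C = -112 (C = 1/(-1/112) = -112)
C + V(-192) = -112 - 125 = -237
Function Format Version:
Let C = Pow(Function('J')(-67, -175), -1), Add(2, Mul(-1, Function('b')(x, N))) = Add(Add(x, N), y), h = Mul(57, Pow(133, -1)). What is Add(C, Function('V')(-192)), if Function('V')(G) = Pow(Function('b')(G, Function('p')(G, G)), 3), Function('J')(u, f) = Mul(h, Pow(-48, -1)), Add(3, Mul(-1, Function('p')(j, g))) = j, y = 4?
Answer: -237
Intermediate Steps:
h = Rational(3, 7) (h = Mul(57, Rational(1, 133)) = Rational(3, 7) ≈ 0.42857)
Function('p')(j, g) = Add(3, Mul(-1, j))
Function('J')(u, f) = Rational(-1, 112) (Function('J')(u, f) = Mul(Rational(3, 7), Pow(-48, -1)) = Mul(Rational(3, 7), Rational(-1, 48)) = Rational(-1, 112))
Function('b')(x, N) = Add(-2, Mul(-1, N), Mul(-1, x)) (Function('b')(x, N) = Add(2, Mul(-1, Add(Add(x, N), 4))) = Add(2, Mul(-1, Add(Add(N, x), 4))) = Add(2, Mul(-1, Add(4, N, x))) = Add(2, Add(-4, Mul(-1, N), Mul(-1, x))) = Add(-2, Mul(-1, N), Mul(-1, x)))
Function('V')(G) = -125 (Function('V')(G) = Pow(Add(-2, Mul(-1, Add(3, Mul(-1, G))), Mul(-1, G)), 3) = Pow(Add(-2, Add(-3, G), Mul(-1, G)), 3) = Pow(-5, 3) = -125)
C = -112 (C = Pow(Rational(-1, 112), -1) = -112)
Add(C, Function('V')(-192)) = Add(-112, -125) = -237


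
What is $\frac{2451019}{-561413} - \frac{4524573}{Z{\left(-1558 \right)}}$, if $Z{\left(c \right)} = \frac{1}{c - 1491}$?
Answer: $\frac{7744929853476782}{561413} \approx 1.3795 \cdot 10^{10}$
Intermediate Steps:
$Z{\left(c \right)} = \frac{1}{-1491 + c}$
$\frac{2451019}{-561413} - \frac{4524573}{Z{\left(-1558 \right)}} = \frac{2451019}{-561413} - \frac{4524573}{\frac{1}{-1491 - 1558}} = 2451019 \left(- \frac{1}{561413}\right) - \frac{4524573}{\frac{1}{-3049}} = - \frac{2451019}{561413} - \frac{4524573}{- \frac{1}{3049}} = - \frac{2451019}{561413} - -13795423077 = - \frac{2451019}{561413} + 13795423077 = \frac{7744929853476782}{561413}$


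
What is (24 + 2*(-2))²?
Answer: 400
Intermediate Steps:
(24 + 2*(-2))² = (24 - 4)² = 20² = 400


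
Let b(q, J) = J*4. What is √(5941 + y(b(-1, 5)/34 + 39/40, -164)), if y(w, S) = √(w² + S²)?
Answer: √(686779600 + 170*√12437840369)/340 ≈ 78.135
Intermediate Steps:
b(q, J) = 4*J
y(w, S) = √(S² + w²)
√(5941 + y(b(-1, 5)/34 + 39/40, -164)) = √(5941 + √((-164)² + ((4*5)/34 + 39/40)²)) = √(5941 + √(26896 + (20*(1/34) + 39*(1/40))²)) = √(5941 + √(26896 + (10/17 + 39/40)²)) = √(5941 + √(26896 + (1063/680)²)) = √(5941 + √(26896 + 1129969/462400)) = √(5941 + √(12437840369/462400)) = √(5941 + √12437840369/680)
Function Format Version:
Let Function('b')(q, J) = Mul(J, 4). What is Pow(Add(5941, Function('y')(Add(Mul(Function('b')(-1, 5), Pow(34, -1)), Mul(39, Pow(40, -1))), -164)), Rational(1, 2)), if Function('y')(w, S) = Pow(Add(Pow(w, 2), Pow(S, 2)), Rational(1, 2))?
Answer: Mul(Rational(1, 340), Pow(Add(686779600, Mul(170, Pow(12437840369, Rational(1, 2)))), Rational(1, 2))) ≈ 78.135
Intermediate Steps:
Function('b')(q, J) = Mul(4, J)
Function('y')(w, S) = Pow(Add(Pow(S, 2), Pow(w, 2)), Rational(1, 2))
Pow(Add(5941, Function('y')(Add(Mul(Function('b')(-1, 5), Pow(34, -1)), Mul(39, Pow(40, -1))), -164)), Rational(1, 2)) = Pow(Add(5941, Pow(Add(Pow(-164, 2), Pow(Add(Mul(Mul(4, 5), Pow(34, -1)), Mul(39, Pow(40, -1))), 2)), Rational(1, 2))), Rational(1, 2)) = Pow(Add(5941, Pow(Add(26896, Pow(Add(Mul(20, Rational(1, 34)), Mul(39, Rational(1, 40))), 2)), Rational(1, 2))), Rational(1, 2)) = Pow(Add(5941, Pow(Add(26896, Pow(Add(Rational(10, 17), Rational(39, 40)), 2)), Rational(1, 2))), Rational(1, 2)) = Pow(Add(5941, Pow(Add(26896, Pow(Rational(1063, 680), 2)), Rational(1, 2))), Rational(1, 2)) = Pow(Add(5941, Pow(Add(26896, Rational(1129969, 462400)), Rational(1, 2))), Rational(1, 2)) = Pow(Add(5941, Pow(Rational(12437840369, 462400), Rational(1, 2))), Rational(1, 2)) = Pow(Add(5941, Mul(Rational(1, 680), Pow(12437840369, Rational(1, 2)))), Rational(1, 2))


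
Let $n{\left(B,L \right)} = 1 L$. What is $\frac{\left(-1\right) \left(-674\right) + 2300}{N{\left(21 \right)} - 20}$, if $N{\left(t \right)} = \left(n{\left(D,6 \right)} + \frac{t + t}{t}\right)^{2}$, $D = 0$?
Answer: $\frac{1487}{22} \approx 67.591$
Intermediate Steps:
$n{\left(B,L \right)} = L$
$N{\left(t \right)} = 64$ ($N{\left(t \right)} = \left(6 + \frac{t + t}{t}\right)^{2} = \left(6 + \frac{2 t}{t}\right)^{2} = \left(6 + 2\right)^{2} = 8^{2} = 64$)
$\frac{\left(-1\right) \left(-674\right) + 2300}{N{\left(21 \right)} - 20} = \frac{\left(-1\right) \left(-674\right) + 2300}{64 - 20} = \frac{674 + 2300}{44} = 2974 \cdot \frac{1}{44} = \frac{1487}{22}$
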